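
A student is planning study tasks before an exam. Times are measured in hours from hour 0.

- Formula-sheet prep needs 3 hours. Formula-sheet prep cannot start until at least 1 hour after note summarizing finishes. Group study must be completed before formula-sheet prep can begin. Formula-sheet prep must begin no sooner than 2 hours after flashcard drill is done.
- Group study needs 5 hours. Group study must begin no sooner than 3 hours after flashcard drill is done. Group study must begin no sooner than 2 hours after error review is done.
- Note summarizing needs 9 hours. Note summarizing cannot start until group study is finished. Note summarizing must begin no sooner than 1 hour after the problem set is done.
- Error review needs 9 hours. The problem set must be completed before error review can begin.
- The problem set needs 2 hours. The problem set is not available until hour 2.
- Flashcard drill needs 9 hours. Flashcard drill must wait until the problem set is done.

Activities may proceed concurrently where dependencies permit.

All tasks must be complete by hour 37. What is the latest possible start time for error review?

8

To finish by hour 37, formula-sheet prep (duration 3) must start no later than hour 34.
Note summarizing has to be done before formula-sheet prep (must start by hour 34, minus 1-hour gap → hour 33). That means finishing by hour 33, i.e. starting by 33 − 9 = hour 24.
Group study has several dependents: note summarizing (must start by hour 24); formula-sheet prep (must start by hour 34). The earliest of those limits is hour 24, so group study must start by 24 − 5 = hour 19.
Error review has to be done before group study (must start by hour 19, minus 2-hour gap → hour 17). That means finishing by hour 17, i.e. starting by 17 − 9 = hour 8.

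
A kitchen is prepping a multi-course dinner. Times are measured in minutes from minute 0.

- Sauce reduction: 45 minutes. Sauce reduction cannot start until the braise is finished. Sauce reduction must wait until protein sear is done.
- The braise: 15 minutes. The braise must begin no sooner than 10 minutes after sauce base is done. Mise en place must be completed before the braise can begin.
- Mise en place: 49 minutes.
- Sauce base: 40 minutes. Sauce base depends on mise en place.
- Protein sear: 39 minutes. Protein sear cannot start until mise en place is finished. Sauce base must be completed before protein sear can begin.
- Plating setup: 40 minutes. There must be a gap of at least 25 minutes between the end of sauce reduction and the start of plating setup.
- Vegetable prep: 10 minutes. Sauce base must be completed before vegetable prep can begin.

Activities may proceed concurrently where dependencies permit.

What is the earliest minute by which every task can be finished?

238

Mise en place can start immediately at minute 0; it finishes at minute 49.
Sauce base cannot begin until mise en place (finishes minute 49). It runs from minute 49 to 49 + 40 = minute 89.
Vegetable prep waits on sauce base (finishes minute 89), so it starts at minute 89 and finishes at 89 + 10 = minute 99.
Protein sear has to wait for mise en place (finishes minute 49); sauce base (finishes minute 89). The latest of these is minute 89, so protein sear runs minute 89 to 89 + 39 = minute 128.
The braise cannot start until sauce base (finishes minute 89, plus 10-minute gap → minute 99); mise en place (finishes minute 49). The controlling bound is minute 99, so the braise finishes at 99 + 15 = minute 114.
Sauce reduction has to wait for the braise (finishes minute 114); protein sear (finishes minute 128). The latest of these is minute 128, so sauce reduction runs minute 128 to 128 + 45 = minute 173.
Plating setup cannot begin until sauce reduction (finishes minute 173, plus 25-minute gap → minute 198). It runs from minute 198 to 198 + 40 = minute 238.
All tasks are finished once the last one completes. Finish times: Mise en place at 49, Sauce base at 89, The braise at 114, Protein sear at 128, Vegetable prep at 99, Sauce reduction at 173, Plating setup at 238. The latest is minute 238.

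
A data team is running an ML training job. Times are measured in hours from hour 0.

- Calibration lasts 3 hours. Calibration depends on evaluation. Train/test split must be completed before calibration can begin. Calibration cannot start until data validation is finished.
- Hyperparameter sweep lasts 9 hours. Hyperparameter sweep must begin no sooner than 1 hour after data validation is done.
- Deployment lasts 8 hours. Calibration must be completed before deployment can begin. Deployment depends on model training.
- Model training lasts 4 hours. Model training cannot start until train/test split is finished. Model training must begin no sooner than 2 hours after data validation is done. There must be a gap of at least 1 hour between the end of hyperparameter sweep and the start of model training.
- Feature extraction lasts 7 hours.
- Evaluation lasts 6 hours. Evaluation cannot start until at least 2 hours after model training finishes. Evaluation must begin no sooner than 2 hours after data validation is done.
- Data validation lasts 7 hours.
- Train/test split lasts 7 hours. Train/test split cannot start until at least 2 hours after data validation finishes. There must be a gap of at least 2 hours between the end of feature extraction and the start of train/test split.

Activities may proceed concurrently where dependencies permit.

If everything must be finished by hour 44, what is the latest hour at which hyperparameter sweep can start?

11

Deployment must finish by hour 44; it takes 8 hours, so it must start by 44 − 8 = hour 36.
Calibration has to be done before deployment (must start by hour 36). That means finishing by hour 36, i.e. starting by 36 − 3 = hour 33.
Evaluation has to be done before calibration (must start by hour 33). That means finishing by hour 33, i.e. starting by 33 − 6 = hour 27.
Model training has several dependents: evaluation (must start by hour 27, minus 2-hour gap → hour 25); deployment (must start by hour 36). The earliest of those limits is hour 25, so model training must start by 25 − 4 = hour 21.
Hyperparameter sweep feeds into model training (must start by hour 21, minus 1-hour gap → hour 20); so hyperparameter sweep must finish by hour 20 and therefore start by hour 11.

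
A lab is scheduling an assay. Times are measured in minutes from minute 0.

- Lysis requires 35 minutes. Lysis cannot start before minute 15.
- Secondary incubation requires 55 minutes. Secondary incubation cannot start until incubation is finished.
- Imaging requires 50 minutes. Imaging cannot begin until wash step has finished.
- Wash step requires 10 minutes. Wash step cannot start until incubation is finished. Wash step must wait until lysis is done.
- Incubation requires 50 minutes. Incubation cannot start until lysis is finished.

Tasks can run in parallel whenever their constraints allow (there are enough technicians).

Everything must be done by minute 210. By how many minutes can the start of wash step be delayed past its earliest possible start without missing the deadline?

50

Lysis waits on its own release at minute 15, so it starts at minute 15 and finishes at 15 + 35 = minute 50.
Incubation waits on lysis (finishes minute 50), so it starts at minute 50 and finishes at 50 + 50 = minute 100.
For wash step: incubation (finishes minute 100); lysis (finishes minute 50). Taking the maximum gives a start of minute 100, and it finishes at 100 + 10 = minute 110.

Working backward from the deadline:
Nothing follows imaging; the deadline of minute 210 is its only limit. It must start by 210 − 50 = minute 160.
Wash step must finish before imaging (must start by minute 160). With a 10-minute duration, wash step must start by 160 − 10 = minute 150.
So wash step can start as early as minute 100 and as late as minute 150, giving 150 − 100 = 50 minutes of slack.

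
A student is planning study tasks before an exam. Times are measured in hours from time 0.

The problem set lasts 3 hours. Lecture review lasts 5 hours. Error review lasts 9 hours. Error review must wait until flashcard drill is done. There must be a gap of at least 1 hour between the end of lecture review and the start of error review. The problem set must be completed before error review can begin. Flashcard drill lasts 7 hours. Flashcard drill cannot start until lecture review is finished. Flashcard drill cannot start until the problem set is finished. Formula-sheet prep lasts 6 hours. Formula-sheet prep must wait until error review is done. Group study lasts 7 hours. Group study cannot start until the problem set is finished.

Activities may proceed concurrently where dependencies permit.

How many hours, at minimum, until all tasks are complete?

27

Nothing blocks the problem set, so it runs from hour 0 to hour 3.
After the problem set (finishes hour 3), group study can start at hour 3 and finishes at hour 10.
Lecture review can start immediately at hour 0; it finishes at hour 5.
Flashcard drill cannot start until lecture review (finishes hour 5); the problem set (finishes hour 3). The controlling bound is hour 5, so flashcard drill finishes at 5 + 7 = hour 12.
Error review needs all of flashcard drill (finishes hour 12); lecture review (finishes hour 5, plus 1-hour gap → hour 6); the problem set (finishes hour 3). That puts its earliest start at hour 12; it finishes at 12 + 9 = hour 21.
Formula-sheet prep waits on error review (finishes hour 21), so it starts at hour 21 and finishes at 21 + 6 = hour 27.
All tasks are finished once the last one completes. Finish times: Lecture review at 5, The problem set at 3, Flashcard drill at 12, Error review at 21, Group study at 10, Formula-sheet prep at 27. The latest is hour 27.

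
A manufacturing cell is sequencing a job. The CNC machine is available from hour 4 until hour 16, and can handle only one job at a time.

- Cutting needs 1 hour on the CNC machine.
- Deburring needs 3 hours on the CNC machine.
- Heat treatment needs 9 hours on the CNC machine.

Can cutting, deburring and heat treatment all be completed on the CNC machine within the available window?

The CNC machine window is 16 − 4 = 12 hours.
Running back to back, the jobs need 1 + 3 + 9 = 13 hours on the CNC machine.
Since 13 > 12, they cannot all fit.

No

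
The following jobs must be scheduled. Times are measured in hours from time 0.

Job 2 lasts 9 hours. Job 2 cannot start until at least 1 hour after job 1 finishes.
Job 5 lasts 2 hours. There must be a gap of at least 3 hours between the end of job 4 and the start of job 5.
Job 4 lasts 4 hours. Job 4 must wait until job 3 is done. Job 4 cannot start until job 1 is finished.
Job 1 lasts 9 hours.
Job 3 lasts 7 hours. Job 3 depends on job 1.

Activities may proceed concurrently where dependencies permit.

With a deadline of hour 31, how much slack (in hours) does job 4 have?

Nothing blocks job 1, so it runs from hour 0 to hour 9.
After job 1 (finishes hour 9), job 3 can start at hour 9 and finishes at hour 16.
Job 4 needs all of job 3 (finishes hour 16); job 1 (finishes hour 9). That puts its earliest start at hour 16; it finishes at 16 + 4 = hour 20.

Working backward from the deadline:
Nothing follows job 5; the deadline of hour 31 is its only limit. It must start by 31 − 2 = hour 29.
Job 4 must finish before job 5 (must start by hour 29, minus 3-hour gap → hour 26). With a 4-hour duration, job 4 must start by 26 − 4 = hour 22.
So job 4 can start as early as hour 16 and as late as hour 22, giving 22 − 16 = 6 hours of slack.

6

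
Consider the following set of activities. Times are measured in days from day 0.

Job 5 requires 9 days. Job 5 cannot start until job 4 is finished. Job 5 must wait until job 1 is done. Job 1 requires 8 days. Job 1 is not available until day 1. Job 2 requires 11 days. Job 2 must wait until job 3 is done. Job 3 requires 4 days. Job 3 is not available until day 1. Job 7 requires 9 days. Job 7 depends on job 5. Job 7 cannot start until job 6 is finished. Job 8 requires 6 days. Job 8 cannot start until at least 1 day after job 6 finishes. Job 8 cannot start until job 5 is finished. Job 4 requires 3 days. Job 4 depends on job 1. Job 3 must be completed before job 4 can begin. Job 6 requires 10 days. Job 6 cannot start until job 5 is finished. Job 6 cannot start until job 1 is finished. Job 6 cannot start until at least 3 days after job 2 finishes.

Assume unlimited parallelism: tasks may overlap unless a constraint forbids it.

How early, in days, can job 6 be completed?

Job 3 waits on its own release at day 1, so it starts at day 1 and finishes at 1 + 4 = day 5.
After job 3 (finishes day 5), job 2 can start at day 5 and finishes at day 16.
Job 1 cannot begin until its own release at day 1. It runs from day 1 to 1 + 8 = day 9.
Job 4 cannot start until job 1 (finishes day 9); job 3 (finishes day 5). The controlling bound is day 9, so job 4 finishes at 9 + 3 = day 12.
Job 5 cannot start until job 4 (finishes day 12); job 1 (finishes day 9). The controlling bound is day 12, so job 5 finishes at 12 + 9 = day 21.
Job 6 cannot start until job 5 (finishes day 21); job 1 (finishes day 9); job 2 (finishes day 16, plus 3-day gap → day 19). The controlling bound is day 21, so job 6 finishes at 21 + 10 = day 31.

31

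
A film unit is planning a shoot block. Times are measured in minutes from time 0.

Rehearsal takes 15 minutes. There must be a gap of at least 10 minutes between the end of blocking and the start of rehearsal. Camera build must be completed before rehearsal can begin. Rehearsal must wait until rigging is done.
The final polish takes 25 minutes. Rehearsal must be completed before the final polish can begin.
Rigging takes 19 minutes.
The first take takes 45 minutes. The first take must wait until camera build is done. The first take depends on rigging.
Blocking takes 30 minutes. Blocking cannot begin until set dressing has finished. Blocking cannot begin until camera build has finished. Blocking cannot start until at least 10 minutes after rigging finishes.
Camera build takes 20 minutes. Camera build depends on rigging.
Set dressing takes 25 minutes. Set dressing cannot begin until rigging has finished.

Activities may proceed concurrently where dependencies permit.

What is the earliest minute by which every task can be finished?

124

Nothing blocks rigging, so it runs from minute 0 to minute 19.
After rigging (finishes minute 19), camera build can start at minute 19 and finishes at minute 39.
The first take cannot start until camera build (finishes minute 39); rigging (finishes minute 19). The controlling bound is minute 39, so the first take finishes at 39 + 45 = minute 84.
Set dressing cannot begin until rigging (finishes minute 19). It runs from minute 19 to 19 + 25 = minute 44.
Blocking cannot start until set dressing (finishes minute 44); camera build (finishes minute 39); rigging (finishes minute 19, plus 10-minute gap → minute 29). The controlling bound is minute 44, so blocking finishes at 44 + 30 = minute 74.
Rehearsal has to wait for blocking (finishes minute 74, plus 10-minute gap → minute 84); camera build (finishes minute 39); rigging (finishes minute 19). The latest of these is minute 84, so rehearsal runs minute 84 to 84 + 15 = minute 99.
After rehearsal (finishes minute 99), the final polish can start at minute 99 and finishes at minute 124.
All tasks are finished once the last one completes. Finish times: Rigging at 19, Set dressing at 44, Camera build at 39, Blocking at 74, Rehearsal at 99, The final polish at 124, The first take at 84. The latest is minute 124.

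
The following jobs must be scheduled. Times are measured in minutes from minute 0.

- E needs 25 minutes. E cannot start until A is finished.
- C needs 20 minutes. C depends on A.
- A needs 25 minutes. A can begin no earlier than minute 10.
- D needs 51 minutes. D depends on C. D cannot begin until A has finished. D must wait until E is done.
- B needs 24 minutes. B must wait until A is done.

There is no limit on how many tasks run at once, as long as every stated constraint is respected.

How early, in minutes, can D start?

60

A waits on its own release at minute 10, so it starts at minute 10 and finishes at 10 + 25 = minute 35.
E waits on A (finishes minute 35), so it starts at minute 35 and finishes at 35 + 25 = minute 60.
C waits on A (finishes minute 35), so it starts at minute 35 and finishes at 35 + 20 = minute 55.
D waits on C (finishes minute 55); A (finishes minute 35); E (finishes minute 60). The latest of these is minute 60, which is the earliest D can start.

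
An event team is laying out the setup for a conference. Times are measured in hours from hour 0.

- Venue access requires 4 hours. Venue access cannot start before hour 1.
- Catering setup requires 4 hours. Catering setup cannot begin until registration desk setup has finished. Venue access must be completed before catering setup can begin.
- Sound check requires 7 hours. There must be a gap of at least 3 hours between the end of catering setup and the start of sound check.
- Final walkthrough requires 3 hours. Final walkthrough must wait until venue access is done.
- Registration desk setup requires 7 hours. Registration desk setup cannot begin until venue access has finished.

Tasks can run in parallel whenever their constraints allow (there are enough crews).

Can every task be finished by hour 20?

After its own release at hour 1, venue access can start at hour 1 and finishes at hour 5.
Final walkthrough cannot begin until venue access (finishes hour 5). It runs from hour 5 to 5 + 3 = hour 8.
Registration desk setup cannot begin until venue access (finishes hour 5). It runs from hour 5 to 5 + 7 = hour 12.
Catering setup cannot start until registration desk setup (finishes hour 12); venue access (finishes hour 5). The controlling bound is hour 12, so catering setup finishes at 12 + 4 = hour 16.
After catering setup (finishes hour 16, plus 3-hour gap → hour 19), sound check can start at hour 19 and finishes at hour 26.
The earliest everything can be done is hour 26, which is after the deadline of 20, so it is not possible.

No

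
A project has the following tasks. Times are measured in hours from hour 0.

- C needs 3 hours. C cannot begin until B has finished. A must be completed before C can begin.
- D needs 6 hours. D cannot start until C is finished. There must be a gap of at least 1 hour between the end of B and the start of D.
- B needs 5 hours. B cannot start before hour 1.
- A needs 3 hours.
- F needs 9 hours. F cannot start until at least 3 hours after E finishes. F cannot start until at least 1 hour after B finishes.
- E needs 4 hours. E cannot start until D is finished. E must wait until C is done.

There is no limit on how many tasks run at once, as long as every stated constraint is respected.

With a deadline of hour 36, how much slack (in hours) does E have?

5

After its own release at hour 1, B can start at hour 1 and finishes at hour 6.
Nothing blocks A, so it runs from hour 0 to hour 3.
C has to wait for B (finishes hour 6); A (finishes hour 3). The latest of these is hour 6, so C runs hour 6 to 6 + 3 = hour 9.
D has to wait for C (finishes hour 9); B (finishes hour 6, plus 1-hour gap → hour 7). The latest of these is hour 9, so D runs hour 9 to 9 + 6 = hour 15.
E has to wait for D (finishes hour 15); C (finishes hour 9). The latest of these is hour 15, so E runs hour 15 to 15 + 4 = hour 19.

Working backward from the deadline:
F has no dependents, so it just needs to finish by hour 36. Starting by 36 − 9 = hour 27 achieves that.
E has to be done before F (must start by hour 27, minus 3-hour gap → hour 24). That means finishing by hour 24, i.e. starting by 24 − 4 = hour 20.
So E can start as early as hour 15 and as late as hour 20, giving 20 − 15 = 5 hours of slack.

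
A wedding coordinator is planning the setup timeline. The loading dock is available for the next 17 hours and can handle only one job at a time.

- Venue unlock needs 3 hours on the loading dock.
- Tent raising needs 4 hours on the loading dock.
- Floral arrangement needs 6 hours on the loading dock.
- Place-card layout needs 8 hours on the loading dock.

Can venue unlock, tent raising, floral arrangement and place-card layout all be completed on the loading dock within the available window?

Running back to back, the jobs need 3 + 4 + 6 + 8 = 21 hours on the loading dock.
Since 21 > 17, they cannot all fit.

No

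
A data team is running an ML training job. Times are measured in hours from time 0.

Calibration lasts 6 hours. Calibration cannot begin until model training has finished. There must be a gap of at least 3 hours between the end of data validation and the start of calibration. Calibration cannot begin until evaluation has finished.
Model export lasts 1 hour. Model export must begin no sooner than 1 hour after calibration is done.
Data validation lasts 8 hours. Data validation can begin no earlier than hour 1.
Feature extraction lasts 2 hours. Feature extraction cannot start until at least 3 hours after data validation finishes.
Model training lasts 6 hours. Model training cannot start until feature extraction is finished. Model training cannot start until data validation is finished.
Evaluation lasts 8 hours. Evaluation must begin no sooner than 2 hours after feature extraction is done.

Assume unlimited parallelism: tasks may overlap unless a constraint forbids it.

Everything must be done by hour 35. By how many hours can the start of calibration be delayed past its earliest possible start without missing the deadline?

Data validation cannot begin until its own release at hour 1. It runs from hour 1 to 1 + 8 = hour 9.
After data validation (finishes hour 9, plus 3-hour gap → hour 12), feature extraction can start at hour 12 and finishes at hour 14.
After feature extraction (finishes hour 14, plus 2-hour gap → hour 16), evaluation can start at hour 16 and finishes at hour 24.
Model training needs all of feature extraction (finishes hour 14); data validation (finishes hour 9). That puts its earliest start at hour 14; it finishes at 14 + 6 = hour 20.
For calibration: model training (finishes hour 20); data validation (finishes hour 9, plus 3-hour gap → hour 12); evaluation (finishes hour 24). Taking the maximum gives a start of hour 24, and it finishes at 24 + 6 = hour 30.

Working backward from the deadline:
Model export must finish by hour 35; it takes 1 hour, so it must start by 35 − 1 = hour 34.
Since model export (must start by hour 34, minus 1-hour gap → hour 33) depends on it, calibration must finish by hour 33. Backing off its 6-hour duration gives a latest start of hour 27.
So calibration can start as early as hour 24 and as late as hour 27, giving 27 − 24 = 3 hours of slack.

3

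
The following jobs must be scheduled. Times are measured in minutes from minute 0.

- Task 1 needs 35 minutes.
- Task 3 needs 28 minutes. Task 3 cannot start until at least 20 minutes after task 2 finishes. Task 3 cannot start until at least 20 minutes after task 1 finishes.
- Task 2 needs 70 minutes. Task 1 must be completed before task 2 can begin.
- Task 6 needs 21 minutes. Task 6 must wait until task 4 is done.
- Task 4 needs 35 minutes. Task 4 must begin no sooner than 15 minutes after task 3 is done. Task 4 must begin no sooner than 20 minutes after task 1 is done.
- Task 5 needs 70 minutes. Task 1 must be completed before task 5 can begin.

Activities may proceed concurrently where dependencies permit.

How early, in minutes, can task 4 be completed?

203

Nothing blocks task 1, so it runs from minute 0 to minute 35.
Task 2 waits on task 1 (finishes minute 35), so it starts at minute 35 and finishes at 35 + 70 = minute 105.
Task 3 cannot start until task 2 (finishes minute 105, plus 20-minute gap → minute 125); task 1 (finishes minute 35, plus 20-minute gap → minute 55). The controlling bound is minute 125, so task 3 finishes at 125 + 28 = minute 153.
Task 4 needs all of task 3 (finishes minute 153, plus 15-minute gap → minute 168); task 1 (finishes minute 35, plus 20-minute gap → minute 55). That puts its earliest start at minute 168; it finishes at 168 + 35 = minute 203.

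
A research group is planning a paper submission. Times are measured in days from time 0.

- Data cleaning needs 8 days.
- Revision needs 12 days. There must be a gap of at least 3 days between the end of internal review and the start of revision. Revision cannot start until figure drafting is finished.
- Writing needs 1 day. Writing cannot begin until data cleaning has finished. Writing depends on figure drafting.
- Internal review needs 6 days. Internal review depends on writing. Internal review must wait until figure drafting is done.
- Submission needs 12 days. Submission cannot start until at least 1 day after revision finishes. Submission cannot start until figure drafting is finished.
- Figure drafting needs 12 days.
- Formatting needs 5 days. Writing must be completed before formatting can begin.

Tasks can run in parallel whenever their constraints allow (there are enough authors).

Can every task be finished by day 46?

Figure drafting has no prerequisites, so it starts at day 0 and finishes at day 12.
Data cleaning can start immediately at day 0; it finishes at day 8.
Writing needs all of data cleaning (finishes day 8); figure drafting (finishes day 12). That puts its earliest start at day 12; it finishes at 12 + 1 = day 13.
Formatting cannot begin until writing (finishes day 13). It runs from day 13 to 13 + 5 = day 18.
Internal review cannot start until writing (finishes day 13); figure drafting (finishes day 12). The controlling bound is day 13, so internal review finishes at 13 + 6 = day 19.
Revision has to wait for internal review (finishes day 19, plus 3-day gap → day 22); figure drafting (finishes day 12). The latest of these is day 22, so revision runs day 22 to 22 + 12 = day 34.
Submission needs all of revision (finishes day 34, plus 1-day gap → day 35); figure drafting (finishes day 12). That puts its earliest start at day 35; it finishes at 35 + 12 = day 47.
The earliest everything can be done is day 47, which is after the deadline of 46, so it is not possible.

No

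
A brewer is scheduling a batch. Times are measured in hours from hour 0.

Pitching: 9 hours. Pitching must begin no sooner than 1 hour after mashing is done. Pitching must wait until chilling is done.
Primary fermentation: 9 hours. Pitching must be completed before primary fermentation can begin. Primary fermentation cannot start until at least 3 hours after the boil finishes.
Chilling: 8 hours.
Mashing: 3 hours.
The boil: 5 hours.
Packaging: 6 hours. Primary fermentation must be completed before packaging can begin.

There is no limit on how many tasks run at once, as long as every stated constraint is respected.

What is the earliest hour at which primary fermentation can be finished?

Nothing blocks chilling, so it runs from hour 0 to hour 8.
Nothing blocks the boil, so it runs from hour 0 to hour 5.
Mashing has no prerequisites, so it starts at hour 0 and finishes at hour 3.
For pitching: mashing (finishes hour 3, plus 1-hour gap → hour 4); chilling (finishes hour 8). Taking the maximum gives a start of hour 8, and it finishes at 8 + 9 = hour 17.
Primary fermentation has to wait for pitching (finishes hour 17); the boil (finishes hour 5, plus 3-hour gap → hour 8). The latest of these is hour 17, so primary fermentation runs hour 17 to 17 + 9 = hour 26.

26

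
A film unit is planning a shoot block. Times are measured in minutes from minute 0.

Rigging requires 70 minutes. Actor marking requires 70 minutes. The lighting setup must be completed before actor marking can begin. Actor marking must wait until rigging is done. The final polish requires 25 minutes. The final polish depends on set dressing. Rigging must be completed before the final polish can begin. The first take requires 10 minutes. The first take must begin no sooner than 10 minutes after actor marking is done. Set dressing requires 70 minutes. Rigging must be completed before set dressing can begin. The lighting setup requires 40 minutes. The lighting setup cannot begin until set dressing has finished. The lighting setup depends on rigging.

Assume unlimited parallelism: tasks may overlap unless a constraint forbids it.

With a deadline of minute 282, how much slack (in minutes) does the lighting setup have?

12

Rigging can start immediately at minute 0; it finishes at minute 70.
Set dressing cannot begin until rigging (finishes minute 70). It runs from minute 70 to 70 + 70 = minute 140.
For the lighting setup: set dressing (finishes minute 140); rigging (finishes minute 70). Taking the maximum gives a start of minute 140, and it finishes at 140 + 40 = minute 180.

Working backward from the deadline:
Nothing follows the first take; the deadline of minute 282 is its only limit. It must start by 282 − 10 = minute 272.
Actor marking must finish before the first take (must start by minute 272, minus 10-minute gap → minute 262). With a 70-minute duration, actor marking must start by 262 − 70 = minute 192.
The lighting setup must finish before actor marking (must start by minute 192). With a 40-minute duration, the lighting setup must start by 192 − 40 = minute 152.
So the lighting setup can start as early as minute 140 and as late as minute 152, giving 152 − 140 = 12 minutes of slack.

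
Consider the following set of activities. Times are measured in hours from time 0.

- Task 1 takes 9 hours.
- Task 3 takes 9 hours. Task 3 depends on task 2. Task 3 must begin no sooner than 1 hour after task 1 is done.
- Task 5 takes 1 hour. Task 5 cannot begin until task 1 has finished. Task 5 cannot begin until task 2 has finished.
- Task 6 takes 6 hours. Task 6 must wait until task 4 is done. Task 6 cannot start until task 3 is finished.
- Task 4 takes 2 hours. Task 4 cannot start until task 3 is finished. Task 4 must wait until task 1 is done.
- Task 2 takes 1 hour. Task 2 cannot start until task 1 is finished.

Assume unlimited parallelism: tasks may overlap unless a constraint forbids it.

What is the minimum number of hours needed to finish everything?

27

Nothing blocks task 1, so it runs from hour 0 to hour 9.
Task 2 waits on task 1 (finishes hour 9), so it starts at hour 9 and finishes at 9 + 1 = hour 10.
Task 5 cannot start until task 1 (finishes hour 9); task 2 (finishes hour 10). The controlling bound is hour 10, so task 5 finishes at 10 + 1 = hour 11.
Task 3 cannot start until task 2 (finishes hour 10); task 1 (finishes hour 9, plus 1-hour gap → hour 10). The controlling bound is hour 10, so task 3 finishes at 10 + 9 = hour 19.
Task 4 has to wait for task 3 (finishes hour 19); task 1 (finishes hour 9). The latest of these is hour 19, so task 4 runs hour 19 to 19 + 2 = hour 21.
For task 6: task 4 (finishes hour 21); task 3 (finishes hour 19). Taking the maximum gives a start of hour 21, and it finishes at 21 + 6 = hour 27.
All tasks are finished once the last one completes. Finish times: Task 1 at 9, Task 2 at 10, Task 3 at 19, Task 4 at 21, Task 5 at 11, Task 6 at 27. The latest is hour 27.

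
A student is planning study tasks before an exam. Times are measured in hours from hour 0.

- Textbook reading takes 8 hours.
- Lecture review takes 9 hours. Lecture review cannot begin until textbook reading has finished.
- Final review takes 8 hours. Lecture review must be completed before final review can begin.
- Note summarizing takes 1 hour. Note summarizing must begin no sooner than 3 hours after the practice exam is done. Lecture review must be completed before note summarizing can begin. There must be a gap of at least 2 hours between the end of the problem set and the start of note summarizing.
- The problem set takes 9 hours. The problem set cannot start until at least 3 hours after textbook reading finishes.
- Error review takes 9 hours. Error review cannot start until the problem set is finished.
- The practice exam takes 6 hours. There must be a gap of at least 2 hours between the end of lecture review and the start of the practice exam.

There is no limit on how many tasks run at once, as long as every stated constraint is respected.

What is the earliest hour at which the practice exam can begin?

19

Textbook reading has no prerequisites, so it starts at hour 0 and finishes at hour 8.
Lecture review cannot begin until textbook reading (finishes hour 8). It runs from hour 8 to 8 + 9 = hour 17.
The practice exam waits on lecture review (finishes hour 17, plus 2-hour gap → hour 19), so the earliest it can start is hour 19.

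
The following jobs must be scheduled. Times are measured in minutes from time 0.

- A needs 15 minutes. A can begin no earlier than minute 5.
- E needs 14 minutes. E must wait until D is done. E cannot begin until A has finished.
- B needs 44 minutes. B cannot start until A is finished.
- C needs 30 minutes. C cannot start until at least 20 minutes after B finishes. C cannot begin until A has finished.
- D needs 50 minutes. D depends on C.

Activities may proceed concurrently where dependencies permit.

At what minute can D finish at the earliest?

A waits on its own release at minute 5, so it starts at minute 5 and finishes at 5 + 15 = minute 20.
After A (finishes minute 20), B can start at minute 20 and finishes at minute 64.
C cannot start until B (finishes minute 64, plus 20-minute gap → minute 84); A (finishes minute 20). The controlling bound is minute 84, so C finishes at 84 + 30 = minute 114.
After C (finishes minute 114), D can start at minute 114 and finishes at minute 164.

164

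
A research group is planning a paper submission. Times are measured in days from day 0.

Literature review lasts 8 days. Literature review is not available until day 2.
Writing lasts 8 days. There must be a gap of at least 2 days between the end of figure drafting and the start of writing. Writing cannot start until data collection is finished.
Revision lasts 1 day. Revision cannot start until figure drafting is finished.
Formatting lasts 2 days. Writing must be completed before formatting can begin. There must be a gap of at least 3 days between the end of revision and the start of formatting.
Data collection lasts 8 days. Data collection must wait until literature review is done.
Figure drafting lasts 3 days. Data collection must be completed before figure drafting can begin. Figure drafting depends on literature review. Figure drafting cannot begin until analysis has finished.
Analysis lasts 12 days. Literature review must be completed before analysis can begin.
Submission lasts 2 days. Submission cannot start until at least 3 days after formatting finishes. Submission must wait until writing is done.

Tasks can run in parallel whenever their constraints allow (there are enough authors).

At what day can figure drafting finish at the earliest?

25

After its own release at day 2, literature review can start at day 2 and finishes at day 10.
Analysis cannot begin until literature review (finishes day 10). It runs from day 10 to 10 + 12 = day 22.
After literature review (finishes day 10), data collection can start at day 10 and finishes at day 18.
Figure drafting has to wait for data collection (finishes day 18); literature review (finishes day 10); analysis (finishes day 22). The latest of these is day 22, so figure drafting runs day 22 to 22 + 3 = day 25.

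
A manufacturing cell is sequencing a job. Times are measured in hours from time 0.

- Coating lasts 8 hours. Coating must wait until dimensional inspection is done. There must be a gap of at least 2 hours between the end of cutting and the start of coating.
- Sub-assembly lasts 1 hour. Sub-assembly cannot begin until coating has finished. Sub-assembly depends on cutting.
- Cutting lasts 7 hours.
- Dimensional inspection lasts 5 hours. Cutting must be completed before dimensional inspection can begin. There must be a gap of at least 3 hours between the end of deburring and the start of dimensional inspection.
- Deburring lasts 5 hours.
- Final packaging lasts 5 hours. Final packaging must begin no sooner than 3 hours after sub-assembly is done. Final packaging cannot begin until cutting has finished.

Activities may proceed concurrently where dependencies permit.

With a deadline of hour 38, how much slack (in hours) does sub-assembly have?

Deburring can start immediately at hour 0; it finishes at hour 5.
Cutting can start immediately at hour 0; it finishes at hour 7.
Dimensional inspection needs all of cutting (finishes hour 7); deburring (finishes hour 5, plus 3-hour gap → hour 8). That puts its earliest start at hour 8; it finishes at 8 + 5 = hour 13.
Coating needs all of dimensional inspection (finishes hour 13); cutting (finishes hour 7, plus 2-hour gap → hour 9). That puts its earliest start at hour 13; it finishes at 13 + 8 = hour 21.
Sub-assembly cannot start until coating (finishes hour 21); cutting (finishes hour 7). The controlling bound is hour 21, so sub-assembly finishes at 21 + 1 = hour 22.

Working backward from the deadline:
Nothing follows final packaging; the deadline of hour 38 is its only limit. It must start by 38 − 5 = hour 33.
Sub-assembly must finish before final packaging (must start by hour 33, minus 3-hour gap → hour 30). With a 1-hour duration, sub-assembly must start by 30 − 1 = hour 29.
So sub-assembly can start as early as hour 21 and as late as hour 29, giving 29 − 21 = 8 hours of slack.

8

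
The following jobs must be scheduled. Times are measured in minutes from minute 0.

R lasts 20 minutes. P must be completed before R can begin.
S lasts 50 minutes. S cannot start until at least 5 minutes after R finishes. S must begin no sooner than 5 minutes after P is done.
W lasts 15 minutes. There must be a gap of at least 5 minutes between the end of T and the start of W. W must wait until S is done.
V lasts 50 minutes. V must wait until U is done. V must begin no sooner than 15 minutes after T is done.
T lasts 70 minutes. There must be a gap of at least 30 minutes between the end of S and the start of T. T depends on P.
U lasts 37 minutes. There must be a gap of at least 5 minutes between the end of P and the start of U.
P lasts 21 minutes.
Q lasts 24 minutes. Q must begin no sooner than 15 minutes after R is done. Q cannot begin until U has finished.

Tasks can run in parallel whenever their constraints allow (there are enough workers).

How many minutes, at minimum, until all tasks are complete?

P can start immediately at minute 0; it finishes at minute 21.
After P (finishes minute 21, plus 5-minute gap → minute 26), U can start at minute 26 and finishes at minute 63.
After P (finishes minute 21), R can start at minute 21 and finishes at minute 41.
S cannot start until R (finishes minute 41, plus 5-minute gap → minute 46); P (finishes minute 21, plus 5-minute gap → minute 26). The controlling bound is minute 46, so S finishes at 46 + 50 = minute 96.
T cannot start until S (finishes minute 96, plus 30-minute gap → minute 126); P (finishes minute 21). The controlling bound is minute 126, so T finishes at 126 + 70 = minute 196.
W cannot start until T (finishes minute 196, plus 5-minute gap → minute 201); S (finishes minute 96). The controlling bound is minute 201, so W finishes at 201 + 15 = minute 216.
For V: U (finishes minute 63); T (finishes minute 196, plus 15-minute gap → minute 211). Taking the maximum gives a start of minute 211, and it finishes at 211 + 50 = minute 261.
Q cannot start until R (finishes minute 41, plus 15-minute gap → minute 56); U (finishes minute 63). The controlling bound is minute 63, so Q finishes at 63 + 24 = minute 87.
All tasks are finished once the last one completes. Finish times: P at 21, Q at 87, R at 41, S at 96, T at 196, U at 63, V at 261, W at 216. The latest is minute 261.

261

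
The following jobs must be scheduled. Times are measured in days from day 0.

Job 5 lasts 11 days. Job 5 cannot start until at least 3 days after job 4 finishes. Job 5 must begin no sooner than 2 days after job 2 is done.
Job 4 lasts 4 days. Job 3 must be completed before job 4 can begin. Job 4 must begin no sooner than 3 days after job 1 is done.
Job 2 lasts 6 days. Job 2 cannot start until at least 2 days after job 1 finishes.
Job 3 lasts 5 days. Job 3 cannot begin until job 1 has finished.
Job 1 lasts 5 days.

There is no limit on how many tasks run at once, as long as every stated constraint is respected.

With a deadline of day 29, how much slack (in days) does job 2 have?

3

Nothing blocks job 1, so it runs from day 0 to day 5.
Job 2 cannot begin until job 1 (finishes day 5, plus 2-day gap → day 7). It runs from day 7 to 7 + 6 = day 13.

Working backward from the deadline:
Nothing follows job 5; the deadline of day 29 is its only limit. It must start by 29 − 11 = day 18.
Since job 5 (must start by day 18, minus 2-day gap → day 16) depends on it, job 2 must finish by day 16. Backing off its 6-day duration gives a latest start of day 10.
So job 2 can start as early as day 7 and as late as day 10, giving 10 − 7 = 3 days of slack.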